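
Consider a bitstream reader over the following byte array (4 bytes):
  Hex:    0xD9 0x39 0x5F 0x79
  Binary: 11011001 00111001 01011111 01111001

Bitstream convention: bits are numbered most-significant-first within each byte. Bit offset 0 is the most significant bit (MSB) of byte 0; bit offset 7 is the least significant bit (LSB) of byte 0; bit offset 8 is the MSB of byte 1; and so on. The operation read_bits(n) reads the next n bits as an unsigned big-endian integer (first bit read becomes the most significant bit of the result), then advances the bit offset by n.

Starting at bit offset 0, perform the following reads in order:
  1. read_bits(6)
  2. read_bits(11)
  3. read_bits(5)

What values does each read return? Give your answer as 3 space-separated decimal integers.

Answer: 54 626 23

Derivation:
Read 1: bits[0:6] width=6 -> value=54 (bin 110110); offset now 6 = byte 0 bit 6; 26 bits remain
Read 2: bits[6:17] width=11 -> value=626 (bin 01001110010); offset now 17 = byte 2 bit 1; 15 bits remain
Read 3: bits[17:22] width=5 -> value=23 (bin 10111); offset now 22 = byte 2 bit 6; 10 bits remain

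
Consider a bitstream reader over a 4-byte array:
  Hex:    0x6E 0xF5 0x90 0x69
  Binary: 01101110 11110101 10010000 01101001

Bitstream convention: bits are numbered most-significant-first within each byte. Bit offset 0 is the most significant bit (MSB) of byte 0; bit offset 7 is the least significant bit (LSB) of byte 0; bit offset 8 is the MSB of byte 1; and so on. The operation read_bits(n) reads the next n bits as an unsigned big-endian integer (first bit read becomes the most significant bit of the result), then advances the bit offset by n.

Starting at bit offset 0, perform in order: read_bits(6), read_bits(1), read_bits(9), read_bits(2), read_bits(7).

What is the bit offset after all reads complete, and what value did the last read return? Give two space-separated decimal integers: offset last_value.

Read 1: bits[0:6] width=6 -> value=27 (bin 011011); offset now 6 = byte 0 bit 6; 26 bits remain
Read 2: bits[6:7] width=1 -> value=1 (bin 1); offset now 7 = byte 0 bit 7; 25 bits remain
Read 3: bits[7:16] width=9 -> value=245 (bin 011110101); offset now 16 = byte 2 bit 0; 16 bits remain
Read 4: bits[16:18] width=2 -> value=2 (bin 10); offset now 18 = byte 2 bit 2; 14 bits remain
Read 5: bits[18:25] width=7 -> value=32 (bin 0100000); offset now 25 = byte 3 bit 1; 7 bits remain

Answer: 25 32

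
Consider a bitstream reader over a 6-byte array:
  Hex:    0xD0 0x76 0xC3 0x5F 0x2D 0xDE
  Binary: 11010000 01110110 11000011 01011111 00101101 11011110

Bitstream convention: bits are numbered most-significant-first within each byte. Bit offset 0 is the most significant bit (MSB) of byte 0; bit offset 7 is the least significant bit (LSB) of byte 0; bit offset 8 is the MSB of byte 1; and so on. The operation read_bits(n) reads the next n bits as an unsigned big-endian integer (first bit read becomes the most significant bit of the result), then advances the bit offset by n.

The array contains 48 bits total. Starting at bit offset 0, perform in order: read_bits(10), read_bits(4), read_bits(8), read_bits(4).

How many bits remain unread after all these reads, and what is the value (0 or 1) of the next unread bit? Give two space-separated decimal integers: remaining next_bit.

Answer: 22 0

Derivation:
Read 1: bits[0:10] width=10 -> value=833 (bin 1101000001); offset now 10 = byte 1 bit 2; 38 bits remain
Read 2: bits[10:14] width=4 -> value=13 (bin 1101); offset now 14 = byte 1 bit 6; 34 bits remain
Read 3: bits[14:22] width=8 -> value=176 (bin 10110000); offset now 22 = byte 2 bit 6; 26 bits remain
Read 4: bits[22:26] width=4 -> value=13 (bin 1101); offset now 26 = byte 3 bit 2; 22 bits remain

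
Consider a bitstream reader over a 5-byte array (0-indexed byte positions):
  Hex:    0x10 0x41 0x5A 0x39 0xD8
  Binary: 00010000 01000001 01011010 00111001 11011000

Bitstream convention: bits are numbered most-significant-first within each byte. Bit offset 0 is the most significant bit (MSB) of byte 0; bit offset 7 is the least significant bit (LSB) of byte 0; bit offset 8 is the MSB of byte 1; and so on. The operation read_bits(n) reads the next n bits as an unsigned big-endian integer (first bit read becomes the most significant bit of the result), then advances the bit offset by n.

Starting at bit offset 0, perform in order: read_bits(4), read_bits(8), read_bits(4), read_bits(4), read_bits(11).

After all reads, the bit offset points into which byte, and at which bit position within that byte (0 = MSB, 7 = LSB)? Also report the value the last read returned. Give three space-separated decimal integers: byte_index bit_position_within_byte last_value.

Answer: 3 7 1308

Derivation:
Read 1: bits[0:4] width=4 -> value=1 (bin 0001); offset now 4 = byte 0 bit 4; 36 bits remain
Read 2: bits[4:12] width=8 -> value=4 (bin 00000100); offset now 12 = byte 1 bit 4; 28 bits remain
Read 3: bits[12:16] width=4 -> value=1 (bin 0001); offset now 16 = byte 2 bit 0; 24 bits remain
Read 4: bits[16:20] width=4 -> value=5 (bin 0101); offset now 20 = byte 2 bit 4; 20 bits remain
Read 5: bits[20:31] width=11 -> value=1308 (bin 10100011100); offset now 31 = byte 3 bit 7; 9 bits remain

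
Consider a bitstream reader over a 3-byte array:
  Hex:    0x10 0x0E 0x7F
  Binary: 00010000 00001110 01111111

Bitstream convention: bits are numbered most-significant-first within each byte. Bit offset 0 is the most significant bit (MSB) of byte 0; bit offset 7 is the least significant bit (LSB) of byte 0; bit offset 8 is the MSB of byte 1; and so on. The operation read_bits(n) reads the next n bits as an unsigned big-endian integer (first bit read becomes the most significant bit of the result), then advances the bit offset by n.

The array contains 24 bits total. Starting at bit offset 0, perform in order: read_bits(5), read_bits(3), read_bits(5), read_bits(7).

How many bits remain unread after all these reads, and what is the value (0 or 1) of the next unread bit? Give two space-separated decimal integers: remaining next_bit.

Read 1: bits[0:5] width=5 -> value=2 (bin 00010); offset now 5 = byte 0 bit 5; 19 bits remain
Read 2: bits[5:8] width=3 -> value=0 (bin 000); offset now 8 = byte 1 bit 0; 16 bits remain
Read 3: bits[8:13] width=5 -> value=1 (bin 00001); offset now 13 = byte 1 bit 5; 11 bits remain
Read 4: bits[13:20] width=7 -> value=103 (bin 1100111); offset now 20 = byte 2 bit 4; 4 bits remain

Answer: 4 1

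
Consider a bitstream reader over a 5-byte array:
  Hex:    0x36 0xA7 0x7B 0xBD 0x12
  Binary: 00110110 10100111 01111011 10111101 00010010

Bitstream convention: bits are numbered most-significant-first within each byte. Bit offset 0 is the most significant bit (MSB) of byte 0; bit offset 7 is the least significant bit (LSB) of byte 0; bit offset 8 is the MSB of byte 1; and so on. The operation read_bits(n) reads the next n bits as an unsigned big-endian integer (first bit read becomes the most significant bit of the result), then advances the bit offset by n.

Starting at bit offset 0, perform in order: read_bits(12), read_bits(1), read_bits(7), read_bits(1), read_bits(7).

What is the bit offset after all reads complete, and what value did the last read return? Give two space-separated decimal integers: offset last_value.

Read 1: bits[0:12] width=12 -> value=874 (bin 001101101010); offset now 12 = byte 1 bit 4; 28 bits remain
Read 2: bits[12:13] width=1 -> value=0 (bin 0); offset now 13 = byte 1 bit 5; 27 bits remain
Read 3: bits[13:20] width=7 -> value=119 (bin 1110111); offset now 20 = byte 2 bit 4; 20 bits remain
Read 4: bits[20:21] width=1 -> value=1 (bin 1); offset now 21 = byte 2 bit 5; 19 bits remain
Read 5: bits[21:28] width=7 -> value=59 (bin 0111011); offset now 28 = byte 3 bit 4; 12 bits remain

Answer: 28 59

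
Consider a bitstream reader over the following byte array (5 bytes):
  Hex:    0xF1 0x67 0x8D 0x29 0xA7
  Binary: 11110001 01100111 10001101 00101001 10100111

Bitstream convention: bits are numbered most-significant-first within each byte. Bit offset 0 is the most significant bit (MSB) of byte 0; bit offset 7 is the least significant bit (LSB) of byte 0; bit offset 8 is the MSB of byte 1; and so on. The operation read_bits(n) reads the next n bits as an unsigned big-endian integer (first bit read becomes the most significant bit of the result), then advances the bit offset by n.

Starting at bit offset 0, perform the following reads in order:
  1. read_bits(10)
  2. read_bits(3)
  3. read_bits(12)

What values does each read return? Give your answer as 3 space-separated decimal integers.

Answer: 965 4 3866

Derivation:
Read 1: bits[0:10] width=10 -> value=965 (bin 1111000101); offset now 10 = byte 1 bit 2; 30 bits remain
Read 2: bits[10:13] width=3 -> value=4 (bin 100); offset now 13 = byte 1 bit 5; 27 bits remain
Read 3: bits[13:25] width=12 -> value=3866 (bin 111100011010); offset now 25 = byte 3 bit 1; 15 bits remain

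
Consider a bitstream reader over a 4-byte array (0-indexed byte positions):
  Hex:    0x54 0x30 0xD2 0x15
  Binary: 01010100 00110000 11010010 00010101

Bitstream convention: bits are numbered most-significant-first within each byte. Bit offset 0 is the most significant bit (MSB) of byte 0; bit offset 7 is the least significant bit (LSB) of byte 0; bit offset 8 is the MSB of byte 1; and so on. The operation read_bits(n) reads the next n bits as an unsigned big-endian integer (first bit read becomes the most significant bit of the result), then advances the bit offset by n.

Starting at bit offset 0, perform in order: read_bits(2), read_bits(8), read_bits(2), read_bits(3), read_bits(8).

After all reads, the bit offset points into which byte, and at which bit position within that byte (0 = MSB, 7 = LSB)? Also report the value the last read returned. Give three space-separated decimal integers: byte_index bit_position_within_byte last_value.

Read 1: bits[0:2] width=2 -> value=1 (bin 01); offset now 2 = byte 0 bit 2; 30 bits remain
Read 2: bits[2:10] width=8 -> value=80 (bin 01010000); offset now 10 = byte 1 bit 2; 22 bits remain
Read 3: bits[10:12] width=2 -> value=3 (bin 11); offset now 12 = byte 1 bit 4; 20 bits remain
Read 4: bits[12:15] width=3 -> value=0 (bin 000); offset now 15 = byte 1 bit 7; 17 bits remain
Read 5: bits[15:23] width=8 -> value=105 (bin 01101001); offset now 23 = byte 2 bit 7; 9 bits remain

Answer: 2 7 105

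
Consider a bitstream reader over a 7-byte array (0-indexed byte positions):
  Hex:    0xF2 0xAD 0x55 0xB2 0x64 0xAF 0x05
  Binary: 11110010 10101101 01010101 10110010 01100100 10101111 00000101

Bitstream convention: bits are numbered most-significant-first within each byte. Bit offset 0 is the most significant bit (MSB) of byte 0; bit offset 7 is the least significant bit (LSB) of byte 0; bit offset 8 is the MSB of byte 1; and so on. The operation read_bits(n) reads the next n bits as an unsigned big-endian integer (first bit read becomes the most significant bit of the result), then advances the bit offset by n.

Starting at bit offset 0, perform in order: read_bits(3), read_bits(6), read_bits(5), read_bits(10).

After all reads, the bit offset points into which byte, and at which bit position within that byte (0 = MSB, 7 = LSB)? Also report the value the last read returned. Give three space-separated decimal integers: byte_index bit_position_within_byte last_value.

Answer: 3 0 341

Derivation:
Read 1: bits[0:3] width=3 -> value=7 (bin 111); offset now 3 = byte 0 bit 3; 53 bits remain
Read 2: bits[3:9] width=6 -> value=37 (bin 100101); offset now 9 = byte 1 bit 1; 47 bits remain
Read 3: bits[9:14] width=5 -> value=11 (bin 01011); offset now 14 = byte 1 bit 6; 42 bits remain
Read 4: bits[14:24] width=10 -> value=341 (bin 0101010101); offset now 24 = byte 3 bit 0; 32 bits remain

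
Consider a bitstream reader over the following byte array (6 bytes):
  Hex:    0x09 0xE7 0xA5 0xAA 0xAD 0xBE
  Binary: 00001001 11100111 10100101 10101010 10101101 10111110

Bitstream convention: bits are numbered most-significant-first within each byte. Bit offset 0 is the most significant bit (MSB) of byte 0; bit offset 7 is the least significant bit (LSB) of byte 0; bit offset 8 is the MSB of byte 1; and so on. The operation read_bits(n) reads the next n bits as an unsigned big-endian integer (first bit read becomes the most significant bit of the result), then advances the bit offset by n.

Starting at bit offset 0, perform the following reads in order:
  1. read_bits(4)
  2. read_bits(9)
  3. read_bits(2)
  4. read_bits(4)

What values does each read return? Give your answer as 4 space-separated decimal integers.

Read 1: bits[0:4] width=4 -> value=0 (bin 0000); offset now 4 = byte 0 bit 4; 44 bits remain
Read 2: bits[4:13] width=9 -> value=316 (bin 100111100); offset now 13 = byte 1 bit 5; 35 bits remain
Read 3: bits[13:15] width=2 -> value=3 (bin 11); offset now 15 = byte 1 bit 7; 33 bits remain
Read 4: bits[15:19] width=4 -> value=13 (bin 1101); offset now 19 = byte 2 bit 3; 29 bits remain

Answer: 0 316 3 13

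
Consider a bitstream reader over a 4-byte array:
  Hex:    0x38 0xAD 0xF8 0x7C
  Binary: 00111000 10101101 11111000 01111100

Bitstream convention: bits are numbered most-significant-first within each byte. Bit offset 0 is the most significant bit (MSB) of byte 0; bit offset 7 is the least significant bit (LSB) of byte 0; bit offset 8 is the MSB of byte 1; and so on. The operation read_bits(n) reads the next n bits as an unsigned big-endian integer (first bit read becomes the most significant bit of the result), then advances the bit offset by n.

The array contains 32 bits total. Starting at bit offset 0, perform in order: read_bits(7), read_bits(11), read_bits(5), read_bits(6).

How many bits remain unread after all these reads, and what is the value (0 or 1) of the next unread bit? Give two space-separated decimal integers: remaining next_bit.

Answer: 3 1

Derivation:
Read 1: bits[0:7] width=7 -> value=28 (bin 0011100); offset now 7 = byte 0 bit 7; 25 bits remain
Read 2: bits[7:18] width=11 -> value=695 (bin 01010110111); offset now 18 = byte 2 bit 2; 14 bits remain
Read 3: bits[18:23] width=5 -> value=28 (bin 11100); offset now 23 = byte 2 bit 7; 9 bits remain
Read 4: bits[23:29] width=6 -> value=15 (bin 001111); offset now 29 = byte 3 bit 5; 3 bits remain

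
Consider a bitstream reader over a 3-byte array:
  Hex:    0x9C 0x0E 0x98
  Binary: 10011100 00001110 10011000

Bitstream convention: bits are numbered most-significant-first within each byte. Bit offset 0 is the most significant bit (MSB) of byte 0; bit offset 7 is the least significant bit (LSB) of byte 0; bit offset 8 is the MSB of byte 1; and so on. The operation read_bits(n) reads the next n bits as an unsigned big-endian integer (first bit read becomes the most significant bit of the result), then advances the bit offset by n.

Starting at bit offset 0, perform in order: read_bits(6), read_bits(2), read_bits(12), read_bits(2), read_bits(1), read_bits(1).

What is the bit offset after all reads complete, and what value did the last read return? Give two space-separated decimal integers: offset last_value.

Answer: 24 0

Derivation:
Read 1: bits[0:6] width=6 -> value=39 (bin 100111); offset now 6 = byte 0 bit 6; 18 bits remain
Read 2: bits[6:8] width=2 -> value=0 (bin 00); offset now 8 = byte 1 bit 0; 16 bits remain
Read 3: bits[8:20] width=12 -> value=233 (bin 000011101001); offset now 20 = byte 2 bit 4; 4 bits remain
Read 4: bits[20:22] width=2 -> value=2 (bin 10); offset now 22 = byte 2 bit 6; 2 bits remain
Read 5: bits[22:23] width=1 -> value=0 (bin 0); offset now 23 = byte 2 bit 7; 1 bits remain
Read 6: bits[23:24] width=1 -> value=0 (bin 0); offset now 24 = byte 3 bit 0; 0 bits remain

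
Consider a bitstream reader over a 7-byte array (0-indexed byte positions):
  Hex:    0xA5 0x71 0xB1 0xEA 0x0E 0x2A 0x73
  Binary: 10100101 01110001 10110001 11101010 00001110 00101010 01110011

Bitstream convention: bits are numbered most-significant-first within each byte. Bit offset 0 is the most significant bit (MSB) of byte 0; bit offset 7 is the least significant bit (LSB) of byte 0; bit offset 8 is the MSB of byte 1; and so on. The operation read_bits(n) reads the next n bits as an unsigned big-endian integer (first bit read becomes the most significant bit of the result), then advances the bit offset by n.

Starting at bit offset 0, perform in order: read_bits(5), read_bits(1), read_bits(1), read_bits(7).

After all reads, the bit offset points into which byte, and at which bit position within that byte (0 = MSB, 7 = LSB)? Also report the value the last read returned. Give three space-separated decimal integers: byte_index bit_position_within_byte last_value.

Answer: 1 6 92

Derivation:
Read 1: bits[0:5] width=5 -> value=20 (bin 10100); offset now 5 = byte 0 bit 5; 51 bits remain
Read 2: bits[5:6] width=1 -> value=1 (bin 1); offset now 6 = byte 0 bit 6; 50 bits remain
Read 3: bits[6:7] width=1 -> value=0 (bin 0); offset now 7 = byte 0 bit 7; 49 bits remain
Read 4: bits[7:14] width=7 -> value=92 (bin 1011100); offset now 14 = byte 1 bit 6; 42 bits remain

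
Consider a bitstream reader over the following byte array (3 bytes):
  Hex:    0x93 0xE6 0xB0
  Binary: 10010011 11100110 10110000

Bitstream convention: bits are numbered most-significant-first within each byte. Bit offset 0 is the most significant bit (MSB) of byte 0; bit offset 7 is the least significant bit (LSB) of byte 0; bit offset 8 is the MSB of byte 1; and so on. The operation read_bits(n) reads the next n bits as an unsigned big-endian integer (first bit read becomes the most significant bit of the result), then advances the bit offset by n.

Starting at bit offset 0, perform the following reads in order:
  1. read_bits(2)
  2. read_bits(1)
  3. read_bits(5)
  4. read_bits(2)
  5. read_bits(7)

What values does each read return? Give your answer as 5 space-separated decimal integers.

Answer: 2 0 19 3 77

Derivation:
Read 1: bits[0:2] width=2 -> value=2 (bin 10); offset now 2 = byte 0 bit 2; 22 bits remain
Read 2: bits[2:3] width=1 -> value=0 (bin 0); offset now 3 = byte 0 bit 3; 21 bits remain
Read 3: bits[3:8] width=5 -> value=19 (bin 10011); offset now 8 = byte 1 bit 0; 16 bits remain
Read 4: bits[8:10] width=2 -> value=3 (bin 11); offset now 10 = byte 1 bit 2; 14 bits remain
Read 5: bits[10:17] width=7 -> value=77 (bin 1001101); offset now 17 = byte 2 bit 1; 7 bits remain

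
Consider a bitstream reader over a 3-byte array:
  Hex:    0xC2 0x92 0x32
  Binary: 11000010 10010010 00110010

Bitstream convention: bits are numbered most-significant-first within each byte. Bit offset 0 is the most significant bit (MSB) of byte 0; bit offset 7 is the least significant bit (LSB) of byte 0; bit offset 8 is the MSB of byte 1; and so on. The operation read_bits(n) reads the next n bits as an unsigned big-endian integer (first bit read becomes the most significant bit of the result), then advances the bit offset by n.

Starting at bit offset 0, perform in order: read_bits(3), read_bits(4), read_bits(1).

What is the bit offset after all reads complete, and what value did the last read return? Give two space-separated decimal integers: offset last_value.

Read 1: bits[0:3] width=3 -> value=6 (bin 110); offset now 3 = byte 0 bit 3; 21 bits remain
Read 2: bits[3:7] width=4 -> value=1 (bin 0001); offset now 7 = byte 0 bit 7; 17 bits remain
Read 3: bits[7:8] width=1 -> value=0 (bin 0); offset now 8 = byte 1 bit 0; 16 bits remain

Answer: 8 0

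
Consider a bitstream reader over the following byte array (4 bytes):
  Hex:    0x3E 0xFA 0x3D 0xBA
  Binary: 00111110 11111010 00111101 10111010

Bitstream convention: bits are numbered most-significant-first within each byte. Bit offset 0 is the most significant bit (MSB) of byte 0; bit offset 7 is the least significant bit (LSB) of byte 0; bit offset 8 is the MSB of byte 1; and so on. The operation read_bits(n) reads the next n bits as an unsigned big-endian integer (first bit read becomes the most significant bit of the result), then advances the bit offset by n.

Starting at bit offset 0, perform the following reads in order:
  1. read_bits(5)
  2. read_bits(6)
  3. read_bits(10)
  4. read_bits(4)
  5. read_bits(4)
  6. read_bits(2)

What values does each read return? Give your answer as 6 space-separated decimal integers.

Answer: 7 55 839 11 7 1

Derivation:
Read 1: bits[0:5] width=5 -> value=7 (bin 00111); offset now 5 = byte 0 bit 5; 27 bits remain
Read 2: bits[5:11] width=6 -> value=55 (bin 110111); offset now 11 = byte 1 bit 3; 21 bits remain
Read 3: bits[11:21] width=10 -> value=839 (bin 1101000111); offset now 21 = byte 2 bit 5; 11 bits remain
Read 4: bits[21:25] width=4 -> value=11 (bin 1011); offset now 25 = byte 3 bit 1; 7 bits remain
Read 5: bits[25:29] width=4 -> value=7 (bin 0111); offset now 29 = byte 3 bit 5; 3 bits remain
Read 6: bits[29:31] width=2 -> value=1 (bin 01); offset now 31 = byte 3 bit 7; 1 bits remain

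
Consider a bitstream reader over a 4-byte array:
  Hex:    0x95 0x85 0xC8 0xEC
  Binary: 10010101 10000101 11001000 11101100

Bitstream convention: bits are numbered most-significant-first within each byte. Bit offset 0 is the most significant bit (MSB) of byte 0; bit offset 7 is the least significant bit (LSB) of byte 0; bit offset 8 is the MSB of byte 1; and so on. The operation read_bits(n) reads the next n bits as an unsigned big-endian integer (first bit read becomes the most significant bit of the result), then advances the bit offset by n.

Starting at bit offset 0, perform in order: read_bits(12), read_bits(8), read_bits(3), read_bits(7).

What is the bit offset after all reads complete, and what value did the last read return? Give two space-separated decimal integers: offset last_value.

Read 1: bits[0:12] width=12 -> value=2392 (bin 100101011000); offset now 12 = byte 1 bit 4; 20 bits remain
Read 2: bits[12:20] width=8 -> value=92 (bin 01011100); offset now 20 = byte 2 bit 4; 12 bits remain
Read 3: bits[20:23] width=3 -> value=4 (bin 100); offset now 23 = byte 2 bit 7; 9 bits remain
Read 4: bits[23:30] width=7 -> value=59 (bin 0111011); offset now 30 = byte 3 bit 6; 2 bits remain

Answer: 30 59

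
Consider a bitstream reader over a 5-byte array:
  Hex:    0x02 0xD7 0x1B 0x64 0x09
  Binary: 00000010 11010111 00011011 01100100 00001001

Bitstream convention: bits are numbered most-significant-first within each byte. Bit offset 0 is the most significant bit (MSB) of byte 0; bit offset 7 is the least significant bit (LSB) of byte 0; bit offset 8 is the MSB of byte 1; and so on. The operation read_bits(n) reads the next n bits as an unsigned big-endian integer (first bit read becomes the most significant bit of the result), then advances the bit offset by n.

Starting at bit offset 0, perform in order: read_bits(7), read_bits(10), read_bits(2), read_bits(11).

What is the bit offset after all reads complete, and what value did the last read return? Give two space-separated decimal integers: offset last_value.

Read 1: bits[0:7] width=7 -> value=1 (bin 0000001); offset now 7 = byte 0 bit 7; 33 bits remain
Read 2: bits[7:17] width=10 -> value=430 (bin 0110101110); offset now 17 = byte 2 bit 1; 23 bits remain
Read 3: bits[17:19] width=2 -> value=0 (bin 00); offset now 19 = byte 2 bit 3; 21 bits remain
Read 4: bits[19:30] width=11 -> value=1753 (bin 11011011001); offset now 30 = byte 3 bit 6; 10 bits remain

Answer: 30 1753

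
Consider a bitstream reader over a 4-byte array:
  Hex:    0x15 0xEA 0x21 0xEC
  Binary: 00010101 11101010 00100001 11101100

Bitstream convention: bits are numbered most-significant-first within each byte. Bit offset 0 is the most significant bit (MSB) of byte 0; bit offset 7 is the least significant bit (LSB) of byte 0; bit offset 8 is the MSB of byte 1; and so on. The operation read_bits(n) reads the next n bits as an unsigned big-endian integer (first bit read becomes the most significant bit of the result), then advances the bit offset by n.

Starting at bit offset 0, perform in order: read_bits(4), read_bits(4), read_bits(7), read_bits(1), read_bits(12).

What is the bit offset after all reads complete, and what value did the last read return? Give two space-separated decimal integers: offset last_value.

Read 1: bits[0:4] width=4 -> value=1 (bin 0001); offset now 4 = byte 0 bit 4; 28 bits remain
Read 2: bits[4:8] width=4 -> value=5 (bin 0101); offset now 8 = byte 1 bit 0; 24 bits remain
Read 3: bits[8:15] width=7 -> value=117 (bin 1110101); offset now 15 = byte 1 bit 7; 17 bits remain
Read 4: bits[15:16] width=1 -> value=0 (bin 0); offset now 16 = byte 2 bit 0; 16 bits remain
Read 5: bits[16:28] width=12 -> value=542 (bin 001000011110); offset now 28 = byte 3 bit 4; 4 bits remain

Answer: 28 542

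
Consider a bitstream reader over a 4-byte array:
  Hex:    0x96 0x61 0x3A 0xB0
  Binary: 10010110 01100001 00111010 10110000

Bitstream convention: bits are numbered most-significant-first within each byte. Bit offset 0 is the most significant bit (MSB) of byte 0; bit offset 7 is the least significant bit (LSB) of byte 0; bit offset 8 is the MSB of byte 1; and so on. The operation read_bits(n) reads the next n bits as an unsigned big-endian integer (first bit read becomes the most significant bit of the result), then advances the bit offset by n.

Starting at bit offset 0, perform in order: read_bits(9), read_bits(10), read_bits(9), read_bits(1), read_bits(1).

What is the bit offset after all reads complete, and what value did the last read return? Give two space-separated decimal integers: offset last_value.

Answer: 30 0

Derivation:
Read 1: bits[0:9] width=9 -> value=300 (bin 100101100); offset now 9 = byte 1 bit 1; 23 bits remain
Read 2: bits[9:19] width=10 -> value=777 (bin 1100001001); offset now 19 = byte 2 bit 3; 13 bits remain
Read 3: bits[19:28] width=9 -> value=427 (bin 110101011); offset now 28 = byte 3 bit 4; 4 bits remain
Read 4: bits[28:29] width=1 -> value=0 (bin 0); offset now 29 = byte 3 bit 5; 3 bits remain
Read 5: bits[29:30] width=1 -> value=0 (bin 0); offset now 30 = byte 3 bit 6; 2 bits remain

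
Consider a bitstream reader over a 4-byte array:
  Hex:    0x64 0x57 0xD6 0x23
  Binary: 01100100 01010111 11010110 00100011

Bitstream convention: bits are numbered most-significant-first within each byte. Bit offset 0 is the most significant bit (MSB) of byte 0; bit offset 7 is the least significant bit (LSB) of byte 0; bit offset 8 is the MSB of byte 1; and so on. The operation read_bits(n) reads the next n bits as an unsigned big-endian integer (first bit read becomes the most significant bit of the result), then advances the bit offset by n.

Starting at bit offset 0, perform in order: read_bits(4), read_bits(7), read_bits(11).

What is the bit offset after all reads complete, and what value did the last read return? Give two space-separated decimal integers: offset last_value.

Answer: 22 1525

Derivation:
Read 1: bits[0:4] width=4 -> value=6 (bin 0110); offset now 4 = byte 0 bit 4; 28 bits remain
Read 2: bits[4:11] width=7 -> value=34 (bin 0100010); offset now 11 = byte 1 bit 3; 21 bits remain
Read 3: bits[11:22] width=11 -> value=1525 (bin 10111110101); offset now 22 = byte 2 bit 6; 10 bits remain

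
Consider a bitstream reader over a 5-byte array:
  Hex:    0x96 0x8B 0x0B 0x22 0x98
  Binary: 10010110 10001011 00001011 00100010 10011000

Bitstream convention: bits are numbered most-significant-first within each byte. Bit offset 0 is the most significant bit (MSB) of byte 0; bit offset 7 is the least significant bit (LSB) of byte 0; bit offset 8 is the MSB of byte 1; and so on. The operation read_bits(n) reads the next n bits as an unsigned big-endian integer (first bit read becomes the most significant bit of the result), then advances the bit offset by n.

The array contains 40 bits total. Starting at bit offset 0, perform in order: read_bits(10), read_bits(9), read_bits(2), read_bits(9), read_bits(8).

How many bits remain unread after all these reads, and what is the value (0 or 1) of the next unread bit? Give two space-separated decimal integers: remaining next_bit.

Read 1: bits[0:10] width=10 -> value=602 (bin 1001011010); offset now 10 = byte 1 bit 2; 30 bits remain
Read 2: bits[10:19] width=9 -> value=88 (bin 001011000); offset now 19 = byte 2 bit 3; 21 bits remain
Read 3: bits[19:21] width=2 -> value=1 (bin 01); offset now 21 = byte 2 bit 5; 19 bits remain
Read 4: bits[21:30] width=9 -> value=200 (bin 011001000); offset now 30 = byte 3 bit 6; 10 bits remain
Read 5: bits[30:38] width=8 -> value=166 (bin 10100110); offset now 38 = byte 4 bit 6; 2 bits remain

Answer: 2 0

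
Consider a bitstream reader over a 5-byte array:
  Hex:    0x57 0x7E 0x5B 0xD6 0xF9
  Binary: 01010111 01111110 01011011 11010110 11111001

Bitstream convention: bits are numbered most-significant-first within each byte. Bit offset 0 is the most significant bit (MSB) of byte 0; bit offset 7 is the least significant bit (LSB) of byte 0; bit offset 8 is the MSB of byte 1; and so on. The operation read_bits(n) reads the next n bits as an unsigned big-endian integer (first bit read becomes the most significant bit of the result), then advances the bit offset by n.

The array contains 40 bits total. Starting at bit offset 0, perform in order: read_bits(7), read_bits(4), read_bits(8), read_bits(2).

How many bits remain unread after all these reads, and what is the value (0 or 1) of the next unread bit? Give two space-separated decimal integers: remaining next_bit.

Read 1: bits[0:7] width=7 -> value=43 (bin 0101011); offset now 7 = byte 0 bit 7; 33 bits remain
Read 2: bits[7:11] width=4 -> value=11 (bin 1011); offset now 11 = byte 1 bit 3; 29 bits remain
Read 3: bits[11:19] width=8 -> value=242 (bin 11110010); offset now 19 = byte 2 bit 3; 21 bits remain
Read 4: bits[19:21] width=2 -> value=3 (bin 11); offset now 21 = byte 2 bit 5; 19 bits remain

Answer: 19 0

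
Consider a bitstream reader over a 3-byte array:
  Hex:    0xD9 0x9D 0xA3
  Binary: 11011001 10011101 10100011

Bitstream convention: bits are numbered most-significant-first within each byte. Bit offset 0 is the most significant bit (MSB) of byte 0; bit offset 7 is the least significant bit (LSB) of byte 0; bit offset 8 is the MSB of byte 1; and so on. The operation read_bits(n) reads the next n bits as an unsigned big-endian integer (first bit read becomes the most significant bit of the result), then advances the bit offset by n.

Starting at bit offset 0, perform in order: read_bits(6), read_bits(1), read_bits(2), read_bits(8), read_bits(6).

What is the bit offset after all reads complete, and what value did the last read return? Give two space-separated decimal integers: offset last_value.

Answer: 23 17

Derivation:
Read 1: bits[0:6] width=6 -> value=54 (bin 110110); offset now 6 = byte 0 bit 6; 18 bits remain
Read 2: bits[6:7] width=1 -> value=0 (bin 0); offset now 7 = byte 0 bit 7; 17 bits remain
Read 3: bits[7:9] width=2 -> value=3 (bin 11); offset now 9 = byte 1 bit 1; 15 bits remain
Read 4: bits[9:17] width=8 -> value=59 (bin 00111011); offset now 17 = byte 2 bit 1; 7 bits remain
Read 5: bits[17:23] width=6 -> value=17 (bin 010001); offset now 23 = byte 2 bit 7; 1 bits remain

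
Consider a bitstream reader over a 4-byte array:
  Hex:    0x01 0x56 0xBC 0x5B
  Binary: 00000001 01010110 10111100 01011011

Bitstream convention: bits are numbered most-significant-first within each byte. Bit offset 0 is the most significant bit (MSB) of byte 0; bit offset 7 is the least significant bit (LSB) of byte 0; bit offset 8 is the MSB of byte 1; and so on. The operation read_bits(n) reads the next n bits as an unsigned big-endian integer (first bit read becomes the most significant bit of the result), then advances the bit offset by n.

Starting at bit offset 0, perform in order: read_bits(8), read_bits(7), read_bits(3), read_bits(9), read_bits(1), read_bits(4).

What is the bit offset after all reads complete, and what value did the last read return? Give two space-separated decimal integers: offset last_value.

Answer: 32 11

Derivation:
Read 1: bits[0:8] width=8 -> value=1 (bin 00000001); offset now 8 = byte 1 bit 0; 24 bits remain
Read 2: bits[8:15] width=7 -> value=43 (bin 0101011); offset now 15 = byte 1 bit 7; 17 bits remain
Read 3: bits[15:18] width=3 -> value=2 (bin 010); offset now 18 = byte 2 bit 2; 14 bits remain
Read 4: bits[18:27] width=9 -> value=482 (bin 111100010); offset now 27 = byte 3 bit 3; 5 bits remain
Read 5: bits[27:28] width=1 -> value=1 (bin 1); offset now 28 = byte 3 bit 4; 4 bits remain
Read 6: bits[28:32] width=4 -> value=11 (bin 1011); offset now 32 = byte 4 bit 0; 0 bits remain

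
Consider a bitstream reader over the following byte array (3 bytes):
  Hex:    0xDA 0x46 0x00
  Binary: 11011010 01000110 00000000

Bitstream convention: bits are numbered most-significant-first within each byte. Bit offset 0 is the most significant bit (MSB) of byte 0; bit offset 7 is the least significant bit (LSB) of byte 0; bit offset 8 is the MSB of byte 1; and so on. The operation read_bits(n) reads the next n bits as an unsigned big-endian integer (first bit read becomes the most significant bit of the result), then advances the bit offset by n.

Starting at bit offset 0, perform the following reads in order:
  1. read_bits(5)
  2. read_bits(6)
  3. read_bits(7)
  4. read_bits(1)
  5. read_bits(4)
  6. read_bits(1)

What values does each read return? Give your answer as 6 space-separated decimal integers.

Read 1: bits[0:5] width=5 -> value=27 (bin 11011); offset now 5 = byte 0 bit 5; 19 bits remain
Read 2: bits[5:11] width=6 -> value=18 (bin 010010); offset now 11 = byte 1 bit 3; 13 bits remain
Read 3: bits[11:18] width=7 -> value=24 (bin 0011000); offset now 18 = byte 2 bit 2; 6 bits remain
Read 4: bits[18:19] width=1 -> value=0 (bin 0); offset now 19 = byte 2 bit 3; 5 bits remain
Read 5: bits[19:23] width=4 -> value=0 (bin 0000); offset now 23 = byte 2 bit 7; 1 bits remain
Read 6: bits[23:24] width=1 -> value=0 (bin 0); offset now 24 = byte 3 bit 0; 0 bits remain

Answer: 27 18 24 0 0 0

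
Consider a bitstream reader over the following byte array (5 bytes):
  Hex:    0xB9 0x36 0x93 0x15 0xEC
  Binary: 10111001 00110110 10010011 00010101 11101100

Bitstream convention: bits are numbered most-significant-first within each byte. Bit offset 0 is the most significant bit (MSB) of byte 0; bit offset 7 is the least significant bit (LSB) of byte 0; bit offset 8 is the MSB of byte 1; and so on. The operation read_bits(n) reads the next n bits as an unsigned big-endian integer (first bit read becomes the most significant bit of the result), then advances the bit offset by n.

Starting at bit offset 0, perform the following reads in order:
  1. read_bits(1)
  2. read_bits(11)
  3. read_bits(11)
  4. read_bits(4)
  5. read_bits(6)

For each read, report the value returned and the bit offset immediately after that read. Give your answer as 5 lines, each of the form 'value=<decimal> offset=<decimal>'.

Answer: value=1 offset=1
value=915 offset=12
value=841 offset=23
value=8 offset=27
value=43 offset=33

Derivation:
Read 1: bits[0:1] width=1 -> value=1 (bin 1); offset now 1 = byte 0 bit 1; 39 bits remain
Read 2: bits[1:12] width=11 -> value=915 (bin 01110010011); offset now 12 = byte 1 bit 4; 28 bits remain
Read 3: bits[12:23] width=11 -> value=841 (bin 01101001001); offset now 23 = byte 2 bit 7; 17 bits remain
Read 4: bits[23:27] width=4 -> value=8 (bin 1000); offset now 27 = byte 3 bit 3; 13 bits remain
Read 5: bits[27:33] width=6 -> value=43 (bin 101011); offset now 33 = byte 4 bit 1; 7 bits remain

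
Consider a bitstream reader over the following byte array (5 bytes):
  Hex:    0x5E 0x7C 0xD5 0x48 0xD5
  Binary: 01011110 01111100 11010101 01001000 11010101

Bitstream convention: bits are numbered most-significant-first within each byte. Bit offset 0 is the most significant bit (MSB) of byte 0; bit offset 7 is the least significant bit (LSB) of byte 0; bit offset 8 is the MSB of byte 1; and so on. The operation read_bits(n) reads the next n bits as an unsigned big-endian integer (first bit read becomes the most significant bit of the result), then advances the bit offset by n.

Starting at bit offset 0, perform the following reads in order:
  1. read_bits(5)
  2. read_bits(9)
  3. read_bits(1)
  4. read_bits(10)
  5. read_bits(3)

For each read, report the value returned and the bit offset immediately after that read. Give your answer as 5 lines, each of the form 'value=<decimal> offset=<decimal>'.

Answer: value=11 offset=5
value=415 offset=14
value=0 offset=15
value=426 offset=25
value=4 offset=28

Derivation:
Read 1: bits[0:5] width=5 -> value=11 (bin 01011); offset now 5 = byte 0 bit 5; 35 bits remain
Read 2: bits[5:14] width=9 -> value=415 (bin 110011111); offset now 14 = byte 1 bit 6; 26 bits remain
Read 3: bits[14:15] width=1 -> value=0 (bin 0); offset now 15 = byte 1 bit 7; 25 bits remain
Read 4: bits[15:25] width=10 -> value=426 (bin 0110101010); offset now 25 = byte 3 bit 1; 15 bits remain
Read 5: bits[25:28] width=3 -> value=4 (bin 100); offset now 28 = byte 3 bit 4; 12 bits remain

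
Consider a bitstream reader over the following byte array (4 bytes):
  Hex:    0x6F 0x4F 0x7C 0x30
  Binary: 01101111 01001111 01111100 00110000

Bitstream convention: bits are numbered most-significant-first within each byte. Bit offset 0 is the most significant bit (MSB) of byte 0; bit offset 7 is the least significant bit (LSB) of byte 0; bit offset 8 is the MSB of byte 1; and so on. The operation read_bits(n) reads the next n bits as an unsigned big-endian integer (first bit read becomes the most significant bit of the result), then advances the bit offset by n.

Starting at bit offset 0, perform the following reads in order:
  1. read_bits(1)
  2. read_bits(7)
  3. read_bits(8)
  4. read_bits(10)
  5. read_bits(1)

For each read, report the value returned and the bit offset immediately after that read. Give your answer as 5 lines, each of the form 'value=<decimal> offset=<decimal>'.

Answer: value=0 offset=1
value=111 offset=8
value=79 offset=16
value=496 offset=26
value=1 offset=27

Derivation:
Read 1: bits[0:1] width=1 -> value=0 (bin 0); offset now 1 = byte 0 bit 1; 31 bits remain
Read 2: bits[1:8] width=7 -> value=111 (bin 1101111); offset now 8 = byte 1 bit 0; 24 bits remain
Read 3: bits[8:16] width=8 -> value=79 (bin 01001111); offset now 16 = byte 2 bit 0; 16 bits remain
Read 4: bits[16:26] width=10 -> value=496 (bin 0111110000); offset now 26 = byte 3 bit 2; 6 bits remain
Read 5: bits[26:27] width=1 -> value=1 (bin 1); offset now 27 = byte 3 bit 3; 5 bits remain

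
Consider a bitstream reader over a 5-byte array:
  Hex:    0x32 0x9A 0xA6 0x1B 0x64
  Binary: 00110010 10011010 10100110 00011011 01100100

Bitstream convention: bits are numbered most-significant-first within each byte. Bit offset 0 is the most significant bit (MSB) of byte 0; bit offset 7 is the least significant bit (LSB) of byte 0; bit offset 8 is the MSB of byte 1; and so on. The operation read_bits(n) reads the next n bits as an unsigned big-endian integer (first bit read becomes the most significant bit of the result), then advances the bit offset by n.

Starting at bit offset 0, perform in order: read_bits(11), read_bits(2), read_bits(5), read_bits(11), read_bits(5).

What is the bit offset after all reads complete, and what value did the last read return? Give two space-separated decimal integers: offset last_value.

Read 1: bits[0:11] width=11 -> value=404 (bin 00110010100); offset now 11 = byte 1 bit 3; 29 bits remain
Read 2: bits[11:13] width=2 -> value=3 (bin 11); offset now 13 = byte 1 bit 5; 27 bits remain
Read 3: bits[13:18] width=5 -> value=10 (bin 01010); offset now 18 = byte 2 bit 2; 22 bits remain
Read 4: bits[18:29] width=11 -> value=1219 (bin 10011000011); offset now 29 = byte 3 bit 5; 11 bits remain
Read 5: bits[29:34] width=5 -> value=13 (bin 01101); offset now 34 = byte 4 bit 2; 6 bits remain

Answer: 34 13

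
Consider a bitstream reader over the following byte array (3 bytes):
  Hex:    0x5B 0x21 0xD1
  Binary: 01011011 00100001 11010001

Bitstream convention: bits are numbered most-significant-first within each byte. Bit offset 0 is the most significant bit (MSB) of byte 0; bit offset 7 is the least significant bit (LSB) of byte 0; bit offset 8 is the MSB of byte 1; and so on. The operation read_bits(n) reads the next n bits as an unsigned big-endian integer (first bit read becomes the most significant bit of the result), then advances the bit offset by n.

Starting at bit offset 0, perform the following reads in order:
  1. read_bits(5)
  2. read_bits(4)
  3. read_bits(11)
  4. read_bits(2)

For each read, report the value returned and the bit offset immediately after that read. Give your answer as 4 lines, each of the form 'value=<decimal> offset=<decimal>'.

Answer: value=11 offset=5
value=6 offset=9
value=541 offset=20
value=0 offset=22

Derivation:
Read 1: bits[0:5] width=5 -> value=11 (bin 01011); offset now 5 = byte 0 bit 5; 19 bits remain
Read 2: bits[5:9] width=4 -> value=6 (bin 0110); offset now 9 = byte 1 bit 1; 15 bits remain
Read 3: bits[9:20] width=11 -> value=541 (bin 01000011101); offset now 20 = byte 2 bit 4; 4 bits remain
Read 4: bits[20:22] width=2 -> value=0 (bin 00); offset now 22 = byte 2 bit 6; 2 bits remain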